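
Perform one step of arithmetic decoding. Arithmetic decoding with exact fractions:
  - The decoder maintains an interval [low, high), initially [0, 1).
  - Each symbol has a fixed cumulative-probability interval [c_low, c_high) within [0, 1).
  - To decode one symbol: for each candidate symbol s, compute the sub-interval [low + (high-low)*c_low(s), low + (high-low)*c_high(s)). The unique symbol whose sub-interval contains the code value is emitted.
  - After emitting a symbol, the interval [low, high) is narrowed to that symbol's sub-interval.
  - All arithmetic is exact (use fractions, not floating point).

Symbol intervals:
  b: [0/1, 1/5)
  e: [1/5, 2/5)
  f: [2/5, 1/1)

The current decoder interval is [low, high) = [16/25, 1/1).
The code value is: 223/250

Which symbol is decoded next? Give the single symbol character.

Interval width = high − low = 1/1 − 16/25 = 9/25
Scaled code = (code − low) / width = (223/250 − 16/25) / 9/25 = 7/10
  b: [0/1, 1/5) 
  e: [1/5, 2/5) 
  f: [2/5, 1/1) ← scaled code falls here ✓

Answer: f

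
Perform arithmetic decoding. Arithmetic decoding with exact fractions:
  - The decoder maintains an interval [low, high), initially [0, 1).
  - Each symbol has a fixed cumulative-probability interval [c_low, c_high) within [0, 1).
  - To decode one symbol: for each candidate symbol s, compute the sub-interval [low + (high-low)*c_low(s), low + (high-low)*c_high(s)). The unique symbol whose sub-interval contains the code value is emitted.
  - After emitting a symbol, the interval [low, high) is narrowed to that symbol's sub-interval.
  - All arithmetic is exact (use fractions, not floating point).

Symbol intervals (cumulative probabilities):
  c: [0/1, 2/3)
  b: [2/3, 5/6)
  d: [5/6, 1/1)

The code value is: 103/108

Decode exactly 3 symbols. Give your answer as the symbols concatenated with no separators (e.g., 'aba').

Answer: dbc

Derivation:
Step 1: interval [0/1, 1/1), width = 1/1 - 0/1 = 1/1
  'c': [0/1 + 1/1*0/1, 0/1 + 1/1*2/3) = [0/1, 2/3)
  'b': [0/1 + 1/1*2/3, 0/1 + 1/1*5/6) = [2/3, 5/6)
  'd': [0/1 + 1/1*5/6, 0/1 + 1/1*1/1) = [5/6, 1/1) <- contains code 103/108
  emit 'd', narrow to [5/6, 1/1)
Step 2: interval [5/6, 1/1), width = 1/1 - 5/6 = 1/6
  'c': [5/6 + 1/6*0/1, 5/6 + 1/6*2/3) = [5/6, 17/18)
  'b': [5/6 + 1/6*2/3, 5/6 + 1/6*5/6) = [17/18, 35/36) <- contains code 103/108
  'd': [5/6 + 1/6*5/6, 5/6 + 1/6*1/1) = [35/36, 1/1)
  emit 'b', narrow to [17/18, 35/36)
Step 3: interval [17/18, 35/36), width = 35/36 - 17/18 = 1/36
  'c': [17/18 + 1/36*0/1, 17/18 + 1/36*2/3) = [17/18, 26/27) <- contains code 103/108
  'b': [17/18 + 1/36*2/3, 17/18 + 1/36*5/6) = [26/27, 209/216)
  'd': [17/18 + 1/36*5/6, 17/18 + 1/36*1/1) = [209/216, 35/36)
  emit 'c', narrow to [17/18, 26/27)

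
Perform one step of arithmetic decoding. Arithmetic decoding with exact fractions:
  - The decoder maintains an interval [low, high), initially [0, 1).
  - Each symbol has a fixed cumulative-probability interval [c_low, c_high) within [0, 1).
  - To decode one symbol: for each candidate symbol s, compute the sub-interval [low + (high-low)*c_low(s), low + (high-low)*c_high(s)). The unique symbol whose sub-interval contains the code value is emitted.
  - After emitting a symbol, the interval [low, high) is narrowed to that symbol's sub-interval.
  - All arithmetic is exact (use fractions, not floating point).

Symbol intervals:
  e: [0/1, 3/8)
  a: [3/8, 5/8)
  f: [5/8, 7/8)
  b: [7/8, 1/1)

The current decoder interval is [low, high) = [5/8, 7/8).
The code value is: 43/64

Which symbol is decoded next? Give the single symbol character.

Interval width = high − low = 7/8 − 5/8 = 1/4
Scaled code = (code − low) / width = (43/64 − 5/8) / 1/4 = 3/16
  e: [0/1, 3/8) ← scaled code falls here ✓
  a: [3/8, 5/8) 
  f: [5/8, 7/8) 
  b: [7/8, 1/1) 

Answer: e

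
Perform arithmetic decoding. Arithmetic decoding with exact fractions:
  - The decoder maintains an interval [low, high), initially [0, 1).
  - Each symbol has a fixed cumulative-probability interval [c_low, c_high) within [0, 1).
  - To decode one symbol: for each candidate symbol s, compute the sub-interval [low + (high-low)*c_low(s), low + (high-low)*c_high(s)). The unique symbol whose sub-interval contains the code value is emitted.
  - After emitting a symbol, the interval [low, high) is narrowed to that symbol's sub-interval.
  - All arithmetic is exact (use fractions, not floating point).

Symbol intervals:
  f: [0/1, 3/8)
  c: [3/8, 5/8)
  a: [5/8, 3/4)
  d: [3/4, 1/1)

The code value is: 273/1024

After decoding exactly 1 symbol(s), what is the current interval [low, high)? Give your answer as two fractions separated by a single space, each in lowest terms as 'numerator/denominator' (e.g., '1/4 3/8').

Answer: 0/1 3/8

Derivation:
Step 1: interval [0/1, 1/1), width = 1/1 - 0/1 = 1/1
  'f': [0/1 + 1/1*0/1, 0/1 + 1/1*3/8) = [0/1, 3/8) <- contains code 273/1024
  'c': [0/1 + 1/1*3/8, 0/1 + 1/1*5/8) = [3/8, 5/8)
  'a': [0/1 + 1/1*5/8, 0/1 + 1/1*3/4) = [5/8, 3/4)
  'd': [0/1 + 1/1*3/4, 0/1 + 1/1*1/1) = [3/4, 1/1)
  emit 'f', narrow to [0/1, 3/8)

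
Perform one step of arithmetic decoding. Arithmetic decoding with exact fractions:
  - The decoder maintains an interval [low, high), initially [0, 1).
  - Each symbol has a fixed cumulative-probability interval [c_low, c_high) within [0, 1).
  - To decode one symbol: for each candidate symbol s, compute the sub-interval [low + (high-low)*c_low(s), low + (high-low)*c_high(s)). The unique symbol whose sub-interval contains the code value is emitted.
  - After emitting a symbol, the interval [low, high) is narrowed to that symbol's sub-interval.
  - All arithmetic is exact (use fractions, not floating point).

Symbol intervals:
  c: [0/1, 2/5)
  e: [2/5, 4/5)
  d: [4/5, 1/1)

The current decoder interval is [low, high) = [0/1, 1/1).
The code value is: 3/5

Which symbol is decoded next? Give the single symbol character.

Interval width = high − low = 1/1 − 0/1 = 1/1
Scaled code = (code − low) / width = (3/5 − 0/1) / 1/1 = 3/5
  c: [0/1, 2/5) 
  e: [2/5, 4/5) ← scaled code falls here ✓
  d: [4/5, 1/1) 

Answer: e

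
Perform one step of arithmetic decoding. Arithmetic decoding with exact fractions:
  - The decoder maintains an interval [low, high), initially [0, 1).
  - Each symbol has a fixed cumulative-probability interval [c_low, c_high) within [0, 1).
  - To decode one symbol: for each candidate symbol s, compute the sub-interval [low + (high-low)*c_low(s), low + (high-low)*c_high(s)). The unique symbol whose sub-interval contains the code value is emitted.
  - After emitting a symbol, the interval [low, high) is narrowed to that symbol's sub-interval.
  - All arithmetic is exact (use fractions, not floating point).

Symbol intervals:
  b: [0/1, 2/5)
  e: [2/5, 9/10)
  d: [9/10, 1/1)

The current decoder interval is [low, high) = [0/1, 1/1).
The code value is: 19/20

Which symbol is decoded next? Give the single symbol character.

Answer: d

Derivation:
Interval width = high − low = 1/1 − 0/1 = 1/1
Scaled code = (code − low) / width = (19/20 − 0/1) / 1/1 = 19/20
  b: [0/1, 2/5) 
  e: [2/5, 9/10) 
  d: [9/10, 1/1) ← scaled code falls here ✓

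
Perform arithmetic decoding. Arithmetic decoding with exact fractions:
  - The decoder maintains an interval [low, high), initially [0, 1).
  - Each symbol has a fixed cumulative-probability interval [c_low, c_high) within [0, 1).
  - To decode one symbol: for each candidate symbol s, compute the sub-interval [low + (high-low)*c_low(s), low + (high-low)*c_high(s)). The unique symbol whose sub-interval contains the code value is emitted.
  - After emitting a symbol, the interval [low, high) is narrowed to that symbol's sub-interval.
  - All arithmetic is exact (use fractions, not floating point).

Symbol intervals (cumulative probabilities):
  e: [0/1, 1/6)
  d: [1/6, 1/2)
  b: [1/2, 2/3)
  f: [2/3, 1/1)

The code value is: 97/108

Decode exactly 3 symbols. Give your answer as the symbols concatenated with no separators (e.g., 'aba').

Answer: ffe

Derivation:
Step 1: interval [0/1, 1/1), width = 1/1 - 0/1 = 1/1
  'e': [0/1 + 1/1*0/1, 0/1 + 1/1*1/6) = [0/1, 1/6)
  'd': [0/1 + 1/1*1/6, 0/1 + 1/1*1/2) = [1/6, 1/2)
  'b': [0/1 + 1/1*1/2, 0/1 + 1/1*2/3) = [1/2, 2/3)
  'f': [0/1 + 1/1*2/3, 0/1 + 1/1*1/1) = [2/3, 1/1) <- contains code 97/108
  emit 'f', narrow to [2/3, 1/1)
Step 2: interval [2/3, 1/1), width = 1/1 - 2/3 = 1/3
  'e': [2/3 + 1/3*0/1, 2/3 + 1/3*1/6) = [2/3, 13/18)
  'd': [2/3 + 1/3*1/6, 2/3 + 1/3*1/2) = [13/18, 5/6)
  'b': [2/3 + 1/3*1/2, 2/3 + 1/3*2/3) = [5/6, 8/9)
  'f': [2/3 + 1/3*2/3, 2/3 + 1/3*1/1) = [8/9, 1/1) <- contains code 97/108
  emit 'f', narrow to [8/9, 1/1)
Step 3: interval [8/9, 1/1), width = 1/1 - 8/9 = 1/9
  'e': [8/9 + 1/9*0/1, 8/9 + 1/9*1/6) = [8/9, 49/54) <- contains code 97/108
  'd': [8/9 + 1/9*1/6, 8/9 + 1/9*1/2) = [49/54, 17/18)
  'b': [8/9 + 1/9*1/2, 8/9 + 1/9*2/3) = [17/18, 26/27)
  'f': [8/9 + 1/9*2/3, 8/9 + 1/9*1/1) = [26/27, 1/1)
  emit 'e', narrow to [8/9, 49/54)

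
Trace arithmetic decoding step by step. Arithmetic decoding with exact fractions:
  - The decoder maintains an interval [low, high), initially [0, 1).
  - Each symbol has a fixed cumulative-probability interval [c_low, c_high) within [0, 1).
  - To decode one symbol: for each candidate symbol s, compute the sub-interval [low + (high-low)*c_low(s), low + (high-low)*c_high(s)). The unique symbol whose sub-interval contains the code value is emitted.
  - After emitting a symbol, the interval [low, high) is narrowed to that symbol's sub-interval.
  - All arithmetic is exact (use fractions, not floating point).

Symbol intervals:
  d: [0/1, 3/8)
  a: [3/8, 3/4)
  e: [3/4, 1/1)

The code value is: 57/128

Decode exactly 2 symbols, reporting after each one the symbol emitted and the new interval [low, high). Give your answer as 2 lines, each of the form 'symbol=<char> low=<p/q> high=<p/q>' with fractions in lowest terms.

Answer: symbol=a low=3/8 high=3/4
symbol=d low=3/8 high=33/64

Derivation:
Step 1: interval [0/1, 1/1), width = 1/1 - 0/1 = 1/1
  'd': [0/1 + 1/1*0/1, 0/1 + 1/1*3/8) = [0/1, 3/8)
  'a': [0/1 + 1/1*3/8, 0/1 + 1/1*3/4) = [3/8, 3/4) <- contains code 57/128
  'e': [0/1 + 1/1*3/4, 0/1 + 1/1*1/1) = [3/4, 1/1)
  emit 'a', narrow to [3/8, 3/4)
Step 2: interval [3/8, 3/4), width = 3/4 - 3/8 = 3/8
  'd': [3/8 + 3/8*0/1, 3/8 + 3/8*3/8) = [3/8, 33/64) <- contains code 57/128
  'a': [3/8 + 3/8*3/8, 3/8 + 3/8*3/4) = [33/64, 21/32)
  'e': [3/8 + 3/8*3/4, 3/8 + 3/8*1/1) = [21/32, 3/4)
  emit 'd', narrow to [3/8, 33/64)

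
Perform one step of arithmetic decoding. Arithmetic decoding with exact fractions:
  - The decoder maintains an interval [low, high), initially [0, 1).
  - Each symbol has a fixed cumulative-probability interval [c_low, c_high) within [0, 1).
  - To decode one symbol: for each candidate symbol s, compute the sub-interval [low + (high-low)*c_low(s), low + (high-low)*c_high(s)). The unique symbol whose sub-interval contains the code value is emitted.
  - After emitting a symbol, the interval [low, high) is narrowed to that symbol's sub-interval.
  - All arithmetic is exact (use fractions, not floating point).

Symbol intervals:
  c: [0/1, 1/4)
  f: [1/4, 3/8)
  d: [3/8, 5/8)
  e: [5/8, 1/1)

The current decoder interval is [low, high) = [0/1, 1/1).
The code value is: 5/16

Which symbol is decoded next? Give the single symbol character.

Answer: f

Derivation:
Interval width = high − low = 1/1 − 0/1 = 1/1
Scaled code = (code − low) / width = (5/16 − 0/1) / 1/1 = 5/16
  c: [0/1, 1/4) 
  f: [1/4, 3/8) ← scaled code falls here ✓
  d: [3/8, 5/8) 
  e: [5/8, 1/1) 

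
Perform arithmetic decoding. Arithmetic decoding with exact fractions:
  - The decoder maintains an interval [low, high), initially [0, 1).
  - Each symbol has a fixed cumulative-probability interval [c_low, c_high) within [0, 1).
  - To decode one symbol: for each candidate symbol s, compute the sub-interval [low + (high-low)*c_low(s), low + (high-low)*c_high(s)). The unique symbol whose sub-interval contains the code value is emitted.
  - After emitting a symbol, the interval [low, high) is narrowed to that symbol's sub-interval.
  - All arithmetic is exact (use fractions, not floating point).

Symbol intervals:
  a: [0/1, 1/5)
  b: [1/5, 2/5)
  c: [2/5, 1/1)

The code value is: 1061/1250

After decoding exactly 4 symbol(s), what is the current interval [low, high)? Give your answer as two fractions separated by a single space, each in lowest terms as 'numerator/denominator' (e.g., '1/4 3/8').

Answer: 517/625 544/625

Derivation:
Step 1: interval [0/1, 1/1), width = 1/1 - 0/1 = 1/1
  'a': [0/1 + 1/1*0/1, 0/1 + 1/1*1/5) = [0/1, 1/5)
  'b': [0/1 + 1/1*1/5, 0/1 + 1/1*2/5) = [1/5, 2/5)
  'c': [0/1 + 1/1*2/5, 0/1 + 1/1*1/1) = [2/5, 1/1) <- contains code 1061/1250
  emit 'c', narrow to [2/5, 1/1)
Step 2: interval [2/5, 1/1), width = 1/1 - 2/5 = 3/5
  'a': [2/5 + 3/5*0/1, 2/5 + 3/5*1/5) = [2/5, 13/25)
  'b': [2/5 + 3/5*1/5, 2/5 + 3/5*2/5) = [13/25, 16/25)
  'c': [2/5 + 3/5*2/5, 2/5 + 3/5*1/1) = [16/25, 1/1) <- contains code 1061/1250
  emit 'c', narrow to [16/25, 1/1)
Step 3: interval [16/25, 1/1), width = 1/1 - 16/25 = 9/25
  'a': [16/25 + 9/25*0/1, 16/25 + 9/25*1/5) = [16/25, 89/125)
  'b': [16/25 + 9/25*1/5, 16/25 + 9/25*2/5) = [89/125, 98/125)
  'c': [16/25 + 9/25*2/5, 16/25 + 9/25*1/1) = [98/125, 1/1) <- contains code 1061/1250
  emit 'c', narrow to [98/125, 1/1)
Step 4: interval [98/125, 1/1), width = 1/1 - 98/125 = 27/125
  'a': [98/125 + 27/125*0/1, 98/125 + 27/125*1/5) = [98/125, 517/625)
  'b': [98/125 + 27/125*1/5, 98/125 + 27/125*2/5) = [517/625, 544/625) <- contains code 1061/1250
  'c': [98/125 + 27/125*2/5, 98/125 + 27/125*1/1) = [544/625, 1/1)
  emit 'b', narrow to [517/625, 544/625)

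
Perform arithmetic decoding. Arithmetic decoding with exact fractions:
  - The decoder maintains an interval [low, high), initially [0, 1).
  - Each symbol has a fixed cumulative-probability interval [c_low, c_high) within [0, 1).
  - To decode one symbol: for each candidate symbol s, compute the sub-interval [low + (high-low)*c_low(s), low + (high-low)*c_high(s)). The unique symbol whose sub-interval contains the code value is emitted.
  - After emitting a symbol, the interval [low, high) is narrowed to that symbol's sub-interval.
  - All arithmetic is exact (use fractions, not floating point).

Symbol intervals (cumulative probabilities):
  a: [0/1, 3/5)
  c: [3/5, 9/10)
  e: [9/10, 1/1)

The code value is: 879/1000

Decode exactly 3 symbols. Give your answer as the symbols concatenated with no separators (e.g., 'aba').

Step 1: interval [0/1, 1/1), width = 1/1 - 0/1 = 1/1
  'a': [0/1 + 1/1*0/1, 0/1 + 1/1*3/5) = [0/1, 3/5)
  'c': [0/1 + 1/1*3/5, 0/1 + 1/1*9/10) = [3/5, 9/10) <- contains code 879/1000
  'e': [0/1 + 1/1*9/10, 0/1 + 1/1*1/1) = [9/10, 1/1)
  emit 'c', narrow to [3/5, 9/10)
Step 2: interval [3/5, 9/10), width = 9/10 - 3/5 = 3/10
  'a': [3/5 + 3/10*0/1, 3/5 + 3/10*3/5) = [3/5, 39/50)
  'c': [3/5 + 3/10*3/5, 3/5 + 3/10*9/10) = [39/50, 87/100)
  'e': [3/5 + 3/10*9/10, 3/5 + 3/10*1/1) = [87/100, 9/10) <- contains code 879/1000
  emit 'e', narrow to [87/100, 9/10)
Step 3: interval [87/100, 9/10), width = 9/10 - 87/100 = 3/100
  'a': [87/100 + 3/100*0/1, 87/100 + 3/100*3/5) = [87/100, 111/125) <- contains code 879/1000
  'c': [87/100 + 3/100*3/5, 87/100 + 3/100*9/10) = [111/125, 897/1000)
  'e': [87/100 + 3/100*9/10, 87/100 + 3/100*1/1) = [897/1000, 9/10)
  emit 'a', narrow to [87/100, 111/125)

Answer: cea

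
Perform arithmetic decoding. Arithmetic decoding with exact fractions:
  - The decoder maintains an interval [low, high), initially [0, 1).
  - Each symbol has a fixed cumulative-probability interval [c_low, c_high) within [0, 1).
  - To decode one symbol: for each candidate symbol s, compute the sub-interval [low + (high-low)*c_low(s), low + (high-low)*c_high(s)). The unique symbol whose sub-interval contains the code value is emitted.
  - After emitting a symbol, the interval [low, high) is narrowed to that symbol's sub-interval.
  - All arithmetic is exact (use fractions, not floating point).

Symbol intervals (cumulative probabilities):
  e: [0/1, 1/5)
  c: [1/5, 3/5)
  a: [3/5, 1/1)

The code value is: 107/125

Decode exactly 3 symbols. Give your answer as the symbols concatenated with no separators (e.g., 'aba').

Step 1: interval [0/1, 1/1), width = 1/1 - 0/1 = 1/1
  'e': [0/1 + 1/1*0/1, 0/1 + 1/1*1/5) = [0/1, 1/5)
  'c': [0/1 + 1/1*1/5, 0/1 + 1/1*3/5) = [1/5, 3/5)
  'a': [0/1 + 1/1*3/5, 0/1 + 1/1*1/1) = [3/5, 1/1) <- contains code 107/125
  emit 'a', narrow to [3/5, 1/1)
Step 2: interval [3/5, 1/1), width = 1/1 - 3/5 = 2/5
  'e': [3/5 + 2/5*0/1, 3/5 + 2/5*1/5) = [3/5, 17/25)
  'c': [3/5 + 2/5*1/5, 3/5 + 2/5*3/5) = [17/25, 21/25)
  'a': [3/5 + 2/5*3/5, 3/5 + 2/5*1/1) = [21/25, 1/1) <- contains code 107/125
  emit 'a', narrow to [21/25, 1/1)
Step 3: interval [21/25, 1/1), width = 1/1 - 21/25 = 4/25
  'e': [21/25 + 4/25*0/1, 21/25 + 4/25*1/5) = [21/25, 109/125) <- contains code 107/125
  'c': [21/25 + 4/25*1/5, 21/25 + 4/25*3/5) = [109/125, 117/125)
  'a': [21/25 + 4/25*3/5, 21/25 + 4/25*1/1) = [117/125, 1/1)
  emit 'e', narrow to [21/25, 109/125)

Answer: aae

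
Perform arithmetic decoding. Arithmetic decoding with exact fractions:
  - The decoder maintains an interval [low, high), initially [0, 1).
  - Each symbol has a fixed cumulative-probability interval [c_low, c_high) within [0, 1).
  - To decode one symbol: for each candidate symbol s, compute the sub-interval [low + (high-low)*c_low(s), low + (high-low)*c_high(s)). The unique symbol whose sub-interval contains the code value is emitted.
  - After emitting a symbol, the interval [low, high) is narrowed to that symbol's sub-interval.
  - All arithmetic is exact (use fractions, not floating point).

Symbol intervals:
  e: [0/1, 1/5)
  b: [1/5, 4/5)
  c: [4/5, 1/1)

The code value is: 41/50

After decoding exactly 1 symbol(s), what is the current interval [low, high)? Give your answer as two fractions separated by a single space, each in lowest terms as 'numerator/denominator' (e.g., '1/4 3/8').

Answer: 4/5 1/1

Derivation:
Step 1: interval [0/1, 1/1), width = 1/1 - 0/1 = 1/1
  'e': [0/1 + 1/1*0/1, 0/1 + 1/1*1/5) = [0/1, 1/5)
  'b': [0/1 + 1/1*1/5, 0/1 + 1/1*4/5) = [1/5, 4/5)
  'c': [0/1 + 1/1*4/5, 0/1 + 1/1*1/1) = [4/5, 1/1) <- contains code 41/50
  emit 'c', narrow to [4/5, 1/1)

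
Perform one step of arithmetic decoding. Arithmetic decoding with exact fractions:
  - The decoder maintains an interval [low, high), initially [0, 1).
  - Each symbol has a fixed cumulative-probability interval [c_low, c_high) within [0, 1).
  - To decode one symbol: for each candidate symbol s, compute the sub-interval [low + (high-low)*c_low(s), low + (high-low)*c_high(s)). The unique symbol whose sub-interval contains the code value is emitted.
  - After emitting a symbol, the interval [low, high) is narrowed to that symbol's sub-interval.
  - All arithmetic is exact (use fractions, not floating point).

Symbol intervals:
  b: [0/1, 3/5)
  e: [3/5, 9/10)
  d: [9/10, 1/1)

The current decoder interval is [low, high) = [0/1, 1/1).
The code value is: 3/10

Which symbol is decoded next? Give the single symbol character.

Interval width = high − low = 1/1 − 0/1 = 1/1
Scaled code = (code − low) / width = (3/10 − 0/1) / 1/1 = 3/10
  b: [0/1, 3/5) ← scaled code falls here ✓
  e: [3/5, 9/10) 
  d: [9/10, 1/1) 

Answer: b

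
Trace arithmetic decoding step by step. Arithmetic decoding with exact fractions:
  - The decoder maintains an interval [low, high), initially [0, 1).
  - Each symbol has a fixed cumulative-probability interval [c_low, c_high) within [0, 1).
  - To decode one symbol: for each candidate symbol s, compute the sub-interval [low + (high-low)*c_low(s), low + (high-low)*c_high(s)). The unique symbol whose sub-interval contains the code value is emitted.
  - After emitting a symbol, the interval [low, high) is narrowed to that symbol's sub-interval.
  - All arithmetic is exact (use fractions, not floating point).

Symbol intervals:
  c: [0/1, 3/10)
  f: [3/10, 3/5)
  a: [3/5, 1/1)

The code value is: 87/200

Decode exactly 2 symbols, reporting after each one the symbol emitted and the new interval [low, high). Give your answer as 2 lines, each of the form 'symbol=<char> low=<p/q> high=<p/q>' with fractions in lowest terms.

Answer: symbol=f low=3/10 high=3/5
symbol=f low=39/100 high=12/25

Derivation:
Step 1: interval [0/1, 1/1), width = 1/1 - 0/1 = 1/1
  'c': [0/1 + 1/1*0/1, 0/1 + 1/1*3/10) = [0/1, 3/10)
  'f': [0/1 + 1/1*3/10, 0/1 + 1/1*3/5) = [3/10, 3/5) <- contains code 87/200
  'a': [0/1 + 1/1*3/5, 0/1 + 1/1*1/1) = [3/5, 1/1)
  emit 'f', narrow to [3/10, 3/5)
Step 2: interval [3/10, 3/5), width = 3/5 - 3/10 = 3/10
  'c': [3/10 + 3/10*0/1, 3/10 + 3/10*3/10) = [3/10, 39/100)
  'f': [3/10 + 3/10*3/10, 3/10 + 3/10*3/5) = [39/100, 12/25) <- contains code 87/200
  'a': [3/10 + 3/10*3/5, 3/10 + 3/10*1/1) = [12/25, 3/5)
  emit 'f', narrow to [39/100, 12/25)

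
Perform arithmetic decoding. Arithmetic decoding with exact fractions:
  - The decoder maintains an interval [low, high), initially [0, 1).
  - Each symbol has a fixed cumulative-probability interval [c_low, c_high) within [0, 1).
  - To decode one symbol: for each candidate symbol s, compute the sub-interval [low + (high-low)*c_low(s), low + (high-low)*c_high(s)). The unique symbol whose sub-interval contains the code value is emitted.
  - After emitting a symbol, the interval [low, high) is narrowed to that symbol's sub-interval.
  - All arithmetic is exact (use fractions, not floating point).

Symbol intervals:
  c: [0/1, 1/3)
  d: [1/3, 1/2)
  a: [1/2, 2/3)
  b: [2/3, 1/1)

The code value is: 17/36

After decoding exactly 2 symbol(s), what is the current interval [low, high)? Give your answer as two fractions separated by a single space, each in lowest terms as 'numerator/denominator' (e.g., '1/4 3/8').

Answer: 4/9 1/2

Derivation:
Step 1: interval [0/1, 1/1), width = 1/1 - 0/1 = 1/1
  'c': [0/1 + 1/1*0/1, 0/1 + 1/1*1/3) = [0/1, 1/3)
  'd': [0/1 + 1/1*1/3, 0/1 + 1/1*1/2) = [1/3, 1/2) <- contains code 17/36
  'a': [0/1 + 1/1*1/2, 0/1 + 1/1*2/3) = [1/2, 2/3)
  'b': [0/1 + 1/1*2/3, 0/1 + 1/1*1/1) = [2/3, 1/1)
  emit 'd', narrow to [1/3, 1/2)
Step 2: interval [1/3, 1/2), width = 1/2 - 1/3 = 1/6
  'c': [1/3 + 1/6*0/1, 1/3 + 1/6*1/3) = [1/3, 7/18)
  'd': [1/3 + 1/6*1/3, 1/3 + 1/6*1/2) = [7/18, 5/12)
  'a': [1/3 + 1/6*1/2, 1/3 + 1/6*2/3) = [5/12, 4/9)
  'b': [1/3 + 1/6*2/3, 1/3 + 1/6*1/1) = [4/9, 1/2) <- contains code 17/36
  emit 'b', narrow to [4/9, 1/2)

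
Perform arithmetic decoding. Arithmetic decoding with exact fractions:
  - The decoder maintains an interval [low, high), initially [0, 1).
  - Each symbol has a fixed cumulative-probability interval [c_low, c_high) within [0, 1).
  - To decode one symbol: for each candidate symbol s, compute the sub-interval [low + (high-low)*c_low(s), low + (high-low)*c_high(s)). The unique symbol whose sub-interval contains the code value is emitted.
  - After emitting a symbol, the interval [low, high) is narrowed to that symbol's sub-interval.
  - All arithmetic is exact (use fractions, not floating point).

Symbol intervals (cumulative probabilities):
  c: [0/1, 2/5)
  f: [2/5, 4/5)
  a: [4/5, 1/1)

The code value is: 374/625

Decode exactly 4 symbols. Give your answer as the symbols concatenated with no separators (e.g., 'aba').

Step 1: interval [0/1, 1/1), width = 1/1 - 0/1 = 1/1
  'c': [0/1 + 1/1*0/1, 0/1 + 1/1*2/5) = [0/1, 2/5)
  'f': [0/1 + 1/1*2/5, 0/1 + 1/1*4/5) = [2/5, 4/5) <- contains code 374/625
  'a': [0/1 + 1/1*4/5, 0/1 + 1/1*1/1) = [4/5, 1/1)
  emit 'f', narrow to [2/5, 4/5)
Step 2: interval [2/5, 4/5), width = 4/5 - 2/5 = 2/5
  'c': [2/5 + 2/5*0/1, 2/5 + 2/5*2/5) = [2/5, 14/25)
  'f': [2/5 + 2/5*2/5, 2/5 + 2/5*4/5) = [14/25, 18/25) <- contains code 374/625
  'a': [2/5 + 2/5*4/5, 2/5 + 2/5*1/1) = [18/25, 4/5)
  emit 'f', narrow to [14/25, 18/25)
Step 3: interval [14/25, 18/25), width = 18/25 - 14/25 = 4/25
  'c': [14/25 + 4/25*0/1, 14/25 + 4/25*2/5) = [14/25, 78/125) <- contains code 374/625
  'f': [14/25 + 4/25*2/5, 14/25 + 4/25*4/5) = [78/125, 86/125)
  'a': [14/25 + 4/25*4/5, 14/25 + 4/25*1/1) = [86/125, 18/25)
  emit 'c', narrow to [14/25, 78/125)
Step 4: interval [14/25, 78/125), width = 78/125 - 14/25 = 8/125
  'c': [14/25 + 8/125*0/1, 14/25 + 8/125*2/5) = [14/25, 366/625)
  'f': [14/25 + 8/125*2/5, 14/25 + 8/125*4/5) = [366/625, 382/625) <- contains code 374/625
  'a': [14/25 + 8/125*4/5, 14/25 + 8/125*1/1) = [382/625, 78/125)
  emit 'f', narrow to [366/625, 382/625)

Answer: ffcf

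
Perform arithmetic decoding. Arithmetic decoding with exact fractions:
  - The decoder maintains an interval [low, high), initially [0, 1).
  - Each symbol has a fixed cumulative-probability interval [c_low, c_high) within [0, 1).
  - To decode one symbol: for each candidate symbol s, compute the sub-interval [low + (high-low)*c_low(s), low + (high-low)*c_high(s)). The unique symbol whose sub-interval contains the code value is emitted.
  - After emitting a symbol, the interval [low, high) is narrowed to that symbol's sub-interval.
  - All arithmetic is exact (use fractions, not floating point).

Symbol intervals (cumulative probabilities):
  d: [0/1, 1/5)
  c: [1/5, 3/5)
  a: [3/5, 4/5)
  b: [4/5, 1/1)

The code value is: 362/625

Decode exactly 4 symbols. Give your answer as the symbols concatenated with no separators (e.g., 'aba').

Step 1: interval [0/1, 1/1), width = 1/1 - 0/1 = 1/1
  'd': [0/1 + 1/1*0/1, 0/1 + 1/1*1/5) = [0/1, 1/5)
  'c': [0/1 + 1/1*1/5, 0/1 + 1/1*3/5) = [1/5, 3/5) <- contains code 362/625
  'a': [0/1 + 1/1*3/5, 0/1 + 1/1*4/5) = [3/5, 4/5)
  'b': [0/1 + 1/1*4/5, 0/1 + 1/1*1/1) = [4/5, 1/1)
  emit 'c', narrow to [1/5, 3/5)
Step 2: interval [1/5, 3/5), width = 3/5 - 1/5 = 2/5
  'd': [1/5 + 2/5*0/1, 1/5 + 2/5*1/5) = [1/5, 7/25)
  'c': [1/5 + 2/5*1/5, 1/5 + 2/5*3/5) = [7/25, 11/25)
  'a': [1/5 + 2/5*3/5, 1/5 + 2/5*4/5) = [11/25, 13/25)
  'b': [1/5 + 2/5*4/5, 1/5 + 2/5*1/1) = [13/25, 3/5) <- contains code 362/625
  emit 'b', narrow to [13/25, 3/5)
Step 3: interval [13/25, 3/5), width = 3/5 - 13/25 = 2/25
  'd': [13/25 + 2/25*0/1, 13/25 + 2/25*1/5) = [13/25, 67/125)
  'c': [13/25 + 2/25*1/5, 13/25 + 2/25*3/5) = [67/125, 71/125)
  'a': [13/25 + 2/25*3/5, 13/25 + 2/25*4/5) = [71/125, 73/125) <- contains code 362/625
  'b': [13/25 + 2/25*4/5, 13/25 + 2/25*1/1) = [73/125, 3/5)
  emit 'a', narrow to [71/125, 73/125)
Step 4: interval [71/125, 73/125), width = 73/125 - 71/125 = 2/125
  'd': [71/125 + 2/125*0/1, 71/125 + 2/125*1/5) = [71/125, 357/625)
  'c': [71/125 + 2/125*1/5, 71/125 + 2/125*3/5) = [357/625, 361/625)
  'a': [71/125 + 2/125*3/5, 71/125 + 2/125*4/5) = [361/625, 363/625) <- contains code 362/625
  'b': [71/125 + 2/125*4/5, 71/125 + 2/125*1/1) = [363/625, 73/125)
  emit 'a', narrow to [361/625, 363/625)

Answer: cbaa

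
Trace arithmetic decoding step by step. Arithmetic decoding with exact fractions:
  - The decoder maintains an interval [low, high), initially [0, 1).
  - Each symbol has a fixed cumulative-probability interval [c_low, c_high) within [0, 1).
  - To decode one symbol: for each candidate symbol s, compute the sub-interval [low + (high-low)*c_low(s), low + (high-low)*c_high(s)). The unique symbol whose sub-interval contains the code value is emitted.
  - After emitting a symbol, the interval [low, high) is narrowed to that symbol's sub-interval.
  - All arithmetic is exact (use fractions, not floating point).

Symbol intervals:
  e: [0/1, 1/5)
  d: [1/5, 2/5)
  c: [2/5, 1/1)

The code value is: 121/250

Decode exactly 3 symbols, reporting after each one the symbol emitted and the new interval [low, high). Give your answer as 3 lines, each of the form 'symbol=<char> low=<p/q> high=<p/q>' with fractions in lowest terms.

Step 1: interval [0/1, 1/1), width = 1/1 - 0/1 = 1/1
  'e': [0/1 + 1/1*0/1, 0/1 + 1/1*1/5) = [0/1, 1/5)
  'd': [0/1 + 1/1*1/5, 0/1 + 1/1*2/5) = [1/5, 2/5)
  'c': [0/1 + 1/1*2/5, 0/1 + 1/1*1/1) = [2/5, 1/1) <- contains code 121/250
  emit 'c', narrow to [2/5, 1/1)
Step 2: interval [2/5, 1/1), width = 1/1 - 2/5 = 3/5
  'e': [2/5 + 3/5*0/1, 2/5 + 3/5*1/5) = [2/5, 13/25) <- contains code 121/250
  'd': [2/5 + 3/5*1/5, 2/5 + 3/5*2/5) = [13/25, 16/25)
  'c': [2/5 + 3/5*2/5, 2/5 + 3/5*1/1) = [16/25, 1/1)
  emit 'e', narrow to [2/5, 13/25)
Step 3: interval [2/5, 13/25), width = 13/25 - 2/5 = 3/25
  'e': [2/5 + 3/25*0/1, 2/5 + 3/25*1/5) = [2/5, 53/125)
  'd': [2/5 + 3/25*1/5, 2/5 + 3/25*2/5) = [53/125, 56/125)
  'c': [2/5 + 3/25*2/5, 2/5 + 3/25*1/1) = [56/125, 13/25) <- contains code 121/250
  emit 'c', narrow to [56/125, 13/25)

Answer: symbol=c low=2/5 high=1/1
symbol=e low=2/5 high=13/25
symbol=c low=56/125 high=13/25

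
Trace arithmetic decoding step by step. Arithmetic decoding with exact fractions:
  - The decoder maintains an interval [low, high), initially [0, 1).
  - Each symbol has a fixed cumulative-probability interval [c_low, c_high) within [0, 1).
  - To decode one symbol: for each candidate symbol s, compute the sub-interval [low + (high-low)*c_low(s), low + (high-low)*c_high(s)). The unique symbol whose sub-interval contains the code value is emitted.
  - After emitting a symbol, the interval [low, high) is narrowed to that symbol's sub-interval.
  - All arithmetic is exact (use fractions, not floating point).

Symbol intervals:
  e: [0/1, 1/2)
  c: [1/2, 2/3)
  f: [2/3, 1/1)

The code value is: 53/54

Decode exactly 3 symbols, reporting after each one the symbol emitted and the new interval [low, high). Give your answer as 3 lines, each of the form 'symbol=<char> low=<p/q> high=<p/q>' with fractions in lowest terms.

Step 1: interval [0/1, 1/1), width = 1/1 - 0/1 = 1/1
  'e': [0/1 + 1/1*0/1, 0/1 + 1/1*1/2) = [0/1, 1/2)
  'c': [0/1 + 1/1*1/2, 0/1 + 1/1*2/3) = [1/2, 2/3)
  'f': [0/1 + 1/1*2/3, 0/1 + 1/1*1/1) = [2/3, 1/1) <- contains code 53/54
  emit 'f', narrow to [2/3, 1/1)
Step 2: interval [2/3, 1/1), width = 1/1 - 2/3 = 1/3
  'e': [2/3 + 1/3*0/1, 2/3 + 1/3*1/2) = [2/3, 5/6)
  'c': [2/3 + 1/3*1/2, 2/3 + 1/3*2/3) = [5/6, 8/9)
  'f': [2/3 + 1/3*2/3, 2/3 + 1/3*1/1) = [8/9, 1/1) <- contains code 53/54
  emit 'f', narrow to [8/9, 1/1)
Step 3: interval [8/9, 1/1), width = 1/1 - 8/9 = 1/9
  'e': [8/9 + 1/9*0/1, 8/9 + 1/9*1/2) = [8/9, 17/18)
  'c': [8/9 + 1/9*1/2, 8/9 + 1/9*2/3) = [17/18, 26/27)
  'f': [8/9 + 1/9*2/3, 8/9 + 1/9*1/1) = [26/27, 1/1) <- contains code 53/54
  emit 'f', narrow to [26/27, 1/1)

Answer: symbol=f low=2/3 high=1/1
symbol=f low=8/9 high=1/1
symbol=f low=26/27 high=1/1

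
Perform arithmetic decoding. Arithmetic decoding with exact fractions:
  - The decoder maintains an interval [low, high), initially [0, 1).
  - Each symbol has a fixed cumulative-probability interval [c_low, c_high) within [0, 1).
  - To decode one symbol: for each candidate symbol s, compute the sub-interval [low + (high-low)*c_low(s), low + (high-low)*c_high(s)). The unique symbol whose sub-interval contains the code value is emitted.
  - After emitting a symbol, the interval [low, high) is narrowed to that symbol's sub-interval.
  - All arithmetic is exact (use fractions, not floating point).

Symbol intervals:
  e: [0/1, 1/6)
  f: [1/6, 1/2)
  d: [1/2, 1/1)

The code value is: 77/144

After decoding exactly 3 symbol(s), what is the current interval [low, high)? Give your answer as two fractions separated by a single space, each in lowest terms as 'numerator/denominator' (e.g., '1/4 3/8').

Answer: 37/72 13/24

Derivation:
Step 1: interval [0/1, 1/1), width = 1/1 - 0/1 = 1/1
  'e': [0/1 + 1/1*0/1, 0/1 + 1/1*1/6) = [0/1, 1/6)
  'f': [0/1 + 1/1*1/6, 0/1 + 1/1*1/2) = [1/6, 1/2)
  'd': [0/1 + 1/1*1/2, 0/1 + 1/1*1/1) = [1/2, 1/1) <- contains code 77/144
  emit 'd', narrow to [1/2, 1/1)
Step 2: interval [1/2, 1/1), width = 1/1 - 1/2 = 1/2
  'e': [1/2 + 1/2*0/1, 1/2 + 1/2*1/6) = [1/2, 7/12) <- contains code 77/144
  'f': [1/2 + 1/2*1/6, 1/2 + 1/2*1/2) = [7/12, 3/4)
  'd': [1/2 + 1/2*1/2, 1/2 + 1/2*1/1) = [3/4, 1/1)
  emit 'e', narrow to [1/2, 7/12)
Step 3: interval [1/2, 7/12), width = 7/12 - 1/2 = 1/12
  'e': [1/2 + 1/12*0/1, 1/2 + 1/12*1/6) = [1/2, 37/72)
  'f': [1/2 + 1/12*1/6, 1/2 + 1/12*1/2) = [37/72, 13/24) <- contains code 77/144
  'd': [1/2 + 1/12*1/2, 1/2 + 1/12*1/1) = [13/24, 7/12)
  emit 'f', narrow to [37/72, 13/24)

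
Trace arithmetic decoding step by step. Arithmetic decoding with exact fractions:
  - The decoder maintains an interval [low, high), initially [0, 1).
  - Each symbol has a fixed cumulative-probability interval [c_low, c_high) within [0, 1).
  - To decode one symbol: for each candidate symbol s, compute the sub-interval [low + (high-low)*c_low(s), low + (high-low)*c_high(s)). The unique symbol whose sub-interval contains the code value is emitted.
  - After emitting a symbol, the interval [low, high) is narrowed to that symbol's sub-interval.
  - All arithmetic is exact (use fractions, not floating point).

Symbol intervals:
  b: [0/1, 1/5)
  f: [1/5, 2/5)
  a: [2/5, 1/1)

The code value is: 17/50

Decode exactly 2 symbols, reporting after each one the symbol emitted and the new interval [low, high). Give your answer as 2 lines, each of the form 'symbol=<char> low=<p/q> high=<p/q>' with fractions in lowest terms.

Step 1: interval [0/1, 1/1), width = 1/1 - 0/1 = 1/1
  'b': [0/1 + 1/1*0/1, 0/1 + 1/1*1/5) = [0/1, 1/5)
  'f': [0/1 + 1/1*1/5, 0/1 + 1/1*2/5) = [1/5, 2/5) <- contains code 17/50
  'a': [0/1 + 1/1*2/5, 0/1 + 1/1*1/1) = [2/5, 1/1)
  emit 'f', narrow to [1/5, 2/5)
Step 2: interval [1/5, 2/5), width = 2/5 - 1/5 = 1/5
  'b': [1/5 + 1/5*0/1, 1/5 + 1/5*1/5) = [1/5, 6/25)
  'f': [1/5 + 1/5*1/5, 1/5 + 1/5*2/5) = [6/25, 7/25)
  'a': [1/5 + 1/5*2/5, 1/5 + 1/5*1/1) = [7/25, 2/5) <- contains code 17/50
  emit 'a', narrow to [7/25, 2/5)

Answer: symbol=f low=1/5 high=2/5
symbol=a low=7/25 high=2/5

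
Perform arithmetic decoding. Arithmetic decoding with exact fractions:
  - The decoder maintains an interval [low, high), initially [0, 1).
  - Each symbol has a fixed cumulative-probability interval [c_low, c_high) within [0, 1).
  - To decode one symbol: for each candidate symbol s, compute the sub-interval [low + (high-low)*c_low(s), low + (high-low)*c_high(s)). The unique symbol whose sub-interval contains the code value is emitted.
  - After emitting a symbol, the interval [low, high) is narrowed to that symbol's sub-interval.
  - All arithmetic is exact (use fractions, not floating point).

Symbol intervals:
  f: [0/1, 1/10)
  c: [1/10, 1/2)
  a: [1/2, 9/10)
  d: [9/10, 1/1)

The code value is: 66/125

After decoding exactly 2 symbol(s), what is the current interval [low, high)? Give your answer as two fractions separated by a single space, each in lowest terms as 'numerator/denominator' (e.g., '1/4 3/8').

Answer: 1/2 27/50

Derivation:
Step 1: interval [0/1, 1/1), width = 1/1 - 0/1 = 1/1
  'f': [0/1 + 1/1*0/1, 0/1 + 1/1*1/10) = [0/1, 1/10)
  'c': [0/1 + 1/1*1/10, 0/1 + 1/1*1/2) = [1/10, 1/2)
  'a': [0/1 + 1/1*1/2, 0/1 + 1/1*9/10) = [1/2, 9/10) <- contains code 66/125
  'd': [0/1 + 1/1*9/10, 0/1 + 1/1*1/1) = [9/10, 1/1)
  emit 'a', narrow to [1/2, 9/10)
Step 2: interval [1/2, 9/10), width = 9/10 - 1/2 = 2/5
  'f': [1/2 + 2/5*0/1, 1/2 + 2/5*1/10) = [1/2, 27/50) <- contains code 66/125
  'c': [1/2 + 2/5*1/10, 1/2 + 2/5*1/2) = [27/50, 7/10)
  'a': [1/2 + 2/5*1/2, 1/2 + 2/5*9/10) = [7/10, 43/50)
  'd': [1/2 + 2/5*9/10, 1/2 + 2/5*1/1) = [43/50, 9/10)
  emit 'f', narrow to [1/2, 27/50)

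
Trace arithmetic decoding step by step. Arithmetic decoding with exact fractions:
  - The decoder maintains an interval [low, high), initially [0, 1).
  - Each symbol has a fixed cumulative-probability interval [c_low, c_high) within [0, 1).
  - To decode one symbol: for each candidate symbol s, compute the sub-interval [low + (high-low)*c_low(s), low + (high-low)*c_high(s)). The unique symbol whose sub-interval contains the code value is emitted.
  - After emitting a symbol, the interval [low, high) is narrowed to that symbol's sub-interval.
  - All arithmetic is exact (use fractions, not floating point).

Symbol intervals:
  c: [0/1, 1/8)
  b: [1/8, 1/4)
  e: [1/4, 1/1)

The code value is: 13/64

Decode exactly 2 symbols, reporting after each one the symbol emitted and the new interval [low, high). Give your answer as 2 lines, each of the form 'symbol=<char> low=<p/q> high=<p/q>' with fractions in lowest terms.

Answer: symbol=b low=1/8 high=1/4
symbol=e low=5/32 high=1/4

Derivation:
Step 1: interval [0/1, 1/1), width = 1/1 - 0/1 = 1/1
  'c': [0/1 + 1/1*0/1, 0/1 + 1/1*1/8) = [0/1, 1/8)
  'b': [0/1 + 1/1*1/8, 0/1 + 1/1*1/4) = [1/8, 1/4) <- contains code 13/64
  'e': [0/1 + 1/1*1/4, 0/1 + 1/1*1/1) = [1/4, 1/1)
  emit 'b', narrow to [1/8, 1/4)
Step 2: interval [1/8, 1/4), width = 1/4 - 1/8 = 1/8
  'c': [1/8 + 1/8*0/1, 1/8 + 1/8*1/8) = [1/8, 9/64)
  'b': [1/8 + 1/8*1/8, 1/8 + 1/8*1/4) = [9/64, 5/32)
  'e': [1/8 + 1/8*1/4, 1/8 + 1/8*1/1) = [5/32, 1/4) <- contains code 13/64
  emit 'e', narrow to [5/32, 1/4)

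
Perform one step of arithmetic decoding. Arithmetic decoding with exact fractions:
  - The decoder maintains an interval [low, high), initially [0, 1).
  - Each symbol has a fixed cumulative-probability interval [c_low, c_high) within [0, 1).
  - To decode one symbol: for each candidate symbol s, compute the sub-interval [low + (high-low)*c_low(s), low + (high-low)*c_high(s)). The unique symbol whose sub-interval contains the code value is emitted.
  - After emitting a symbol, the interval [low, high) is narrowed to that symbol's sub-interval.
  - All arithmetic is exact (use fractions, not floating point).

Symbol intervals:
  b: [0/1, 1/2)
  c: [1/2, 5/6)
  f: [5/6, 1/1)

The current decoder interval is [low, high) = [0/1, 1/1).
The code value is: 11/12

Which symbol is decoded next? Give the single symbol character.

Answer: f

Derivation:
Interval width = high − low = 1/1 − 0/1 = 1/1
Scaled code = (code − low) / width = (11/12 − 0/1) / 1/1 = 11/12
  b: [0/1, 1/2) 
  c: [1/2, 5/6) 
  f: [5/6, 1/1) ← scaled code falls here ✓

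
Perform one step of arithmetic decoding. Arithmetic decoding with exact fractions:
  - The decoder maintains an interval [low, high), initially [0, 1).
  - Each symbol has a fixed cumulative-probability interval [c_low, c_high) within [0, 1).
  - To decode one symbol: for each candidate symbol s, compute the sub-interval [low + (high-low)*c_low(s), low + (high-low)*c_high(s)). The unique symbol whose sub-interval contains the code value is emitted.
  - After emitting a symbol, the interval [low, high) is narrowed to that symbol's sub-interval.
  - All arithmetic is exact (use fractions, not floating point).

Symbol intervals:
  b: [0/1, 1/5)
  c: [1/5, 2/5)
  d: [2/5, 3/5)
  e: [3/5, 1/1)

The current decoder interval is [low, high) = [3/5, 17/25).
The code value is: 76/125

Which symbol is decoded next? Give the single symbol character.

Interval width = high − low = 17/25 − 3/5 = 2/25
Scaled code = (code − low) / width = (76/125 − 3/5) / 2/25 = 1/10
  b: [0/1, 1/5) ← scaled code falls here ✓
  c: [1/5, 2/5) 
  d: [2/5, 3/5) 
  e: [3/5, 1/1) 

Answer: b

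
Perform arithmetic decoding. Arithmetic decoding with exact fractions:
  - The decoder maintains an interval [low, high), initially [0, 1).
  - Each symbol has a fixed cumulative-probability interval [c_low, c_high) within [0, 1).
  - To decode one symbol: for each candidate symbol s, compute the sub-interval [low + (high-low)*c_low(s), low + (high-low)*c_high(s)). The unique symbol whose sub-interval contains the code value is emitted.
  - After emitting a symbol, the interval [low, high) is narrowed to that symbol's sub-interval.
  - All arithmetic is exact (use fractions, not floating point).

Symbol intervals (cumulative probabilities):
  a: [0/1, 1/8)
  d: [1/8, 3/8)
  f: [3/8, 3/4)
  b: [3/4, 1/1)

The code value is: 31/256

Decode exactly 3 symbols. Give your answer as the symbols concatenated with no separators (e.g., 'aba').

Step 1: interval [0/1, 1/1), width = 1/1 - 0/1 = 1/1
  'a': [0/1 + 1/1*0/1, 0/1 + 1/1*1/8) = [0/1, 1/8) <- contains code 31/256
  'd': [0/1 + 1/1*1/8, 0/1 + 1/1*3/8) = [1/8, 3/8)
  'f': [0/1 + 1/1*3/8, 0/1 + 1/1*3/4) = [3/8, 3/4)
  'b': [0/1 + 1/1*3/4, 0/1 + 1/1*1/1) = [3/4, 1/1)
  emit 'a', narrow to [0/1, 1/8)
Step 2: interval [0/1, 1/8), width = 1/8 - 0/1 = 1/8
  'a': [0/1 + 1/8*0/1, 0/1 + 1/8*1/8) = [0/1, 1/64)
  'd': [0/1 + 1/8*1/8, 0/1 + 1/8*3/8) = [1/64, 3/64)
  'f': [0/1 + 1/8*3/8, 0/1 + 1/8*3/4) = [3/64, 3/32)
  'b': [0/1 + 1/8*3/4, 0/1 + 1/8*1/1) = [3/32, 1/8) <- contains code 31/256
  emit 'b', narrow to [3/32, 1/8)
Step 3: interval [3/32, 1/8), width = 1/8 - 3/32 = 1/32
  'a': [3/32 + 1/32*0/1, 3/32 + 1/32*1/8) = [3/32, 25/256)
  'd': [3/32 + 1/32*1/8, 3/32 + 1/32*3/8) = [25/256, 27/256)
  'f': [3/32 + 1/32*3/8, 3/32 + 1/32*3/4) = [27/256, 15/128)
  'b': [3/32 + 1/32*3/4, 3/32 + 1/32*1/1) = [15/128, 1/8) <- contains code 31/256
  emit 'b', narrow to [15/128, 1/8)

Answer: abb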